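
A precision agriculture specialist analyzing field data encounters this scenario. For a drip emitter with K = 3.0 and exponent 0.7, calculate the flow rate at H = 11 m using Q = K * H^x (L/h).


Q = K * H^x
  = 3.0 * 11^0.7
  = 3.0 * 5.3577
  = 16.07 L/h


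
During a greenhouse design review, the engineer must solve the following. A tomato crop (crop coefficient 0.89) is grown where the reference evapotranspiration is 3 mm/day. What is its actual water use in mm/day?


ETc = Kc * ET0
    = 0.89 * 3
    = 2.67 mm/day


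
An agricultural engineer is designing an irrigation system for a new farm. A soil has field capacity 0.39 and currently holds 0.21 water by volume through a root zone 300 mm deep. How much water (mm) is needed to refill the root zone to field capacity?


SMD = (FC - theta) * D
    = (0.39 - 0.21) * 300
    = 0.180 * 300
    = 54 mm


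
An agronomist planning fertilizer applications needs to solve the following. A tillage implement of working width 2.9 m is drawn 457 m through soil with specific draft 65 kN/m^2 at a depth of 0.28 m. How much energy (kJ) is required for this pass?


E = k * d * w * L
  = 65 * 0.28 * 2.9 * 457
  = 24120.46 kJ


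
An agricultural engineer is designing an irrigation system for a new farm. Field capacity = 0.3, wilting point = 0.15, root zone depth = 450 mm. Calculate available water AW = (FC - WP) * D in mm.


AW = (FC - WP) * D
   = (0.3 - 0.15) * 450
   = 0.15 * 450
   = 67.50 mm


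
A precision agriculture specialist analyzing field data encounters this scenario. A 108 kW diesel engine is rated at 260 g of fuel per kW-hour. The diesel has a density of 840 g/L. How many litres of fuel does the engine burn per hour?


FC = P * BSFC / rho_fuel
   = 108 * 260 / 840
   = 28080 / 840
   = 33.43 L/h


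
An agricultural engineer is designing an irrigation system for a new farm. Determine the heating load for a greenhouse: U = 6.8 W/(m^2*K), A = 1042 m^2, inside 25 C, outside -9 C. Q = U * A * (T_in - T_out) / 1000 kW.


dT = 25 - (-9) = 34 K
Q = U * A * dT
  = 6.8 * 1042 * 34
  = 240910.40 W = 240.91 kW


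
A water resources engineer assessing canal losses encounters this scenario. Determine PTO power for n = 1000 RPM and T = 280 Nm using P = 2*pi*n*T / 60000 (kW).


P = 2*pi*n*T / 60000
  = 2*pi * 1000 * 280 / 60000
  = 1759291.89 / 60000
  = 29.32 kW


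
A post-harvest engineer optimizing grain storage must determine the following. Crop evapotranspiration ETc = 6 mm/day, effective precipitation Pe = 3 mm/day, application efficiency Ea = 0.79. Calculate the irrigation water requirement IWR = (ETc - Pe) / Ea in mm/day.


IWR = (ETc - Pe) / Ea
    = (6 - 3) / 0.79
    = 3 / 0.79
    = 3.80 mm/day


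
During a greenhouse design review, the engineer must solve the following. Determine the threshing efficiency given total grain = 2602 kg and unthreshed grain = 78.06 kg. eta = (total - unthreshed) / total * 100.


eta = (total - unthreshed) / total * 100
    = (2602 - 78.06) / 2602 * 100
    = 2523.94 / 2602 * 100
    = 97%


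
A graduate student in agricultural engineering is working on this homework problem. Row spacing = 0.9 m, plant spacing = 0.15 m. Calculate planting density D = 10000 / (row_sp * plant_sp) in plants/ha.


D = 10000 / (row_sp * plant_sp)
  = 10000 / (0.9 * 0.15)
  = 10000 / 0.1350
  = 74074.07 plants/ha


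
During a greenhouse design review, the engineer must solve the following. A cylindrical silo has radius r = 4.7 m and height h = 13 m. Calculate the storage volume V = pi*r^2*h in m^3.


V = pi * r^2 * h
  = pi * 4.7^2 * 13
  = pi * 22.09 * 13
  = 902.17 m^3


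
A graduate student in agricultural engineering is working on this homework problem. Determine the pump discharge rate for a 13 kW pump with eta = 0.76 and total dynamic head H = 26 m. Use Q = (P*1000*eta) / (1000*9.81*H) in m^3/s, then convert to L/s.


Q = (P * 1000 * eta) / (rho * g * H)
  = (13 * 1000 * 0.76) / (1000 * 9.81 * 26)
  = 9880 / 255060
  = 0.03874 m^3/s = 38.74 L/s


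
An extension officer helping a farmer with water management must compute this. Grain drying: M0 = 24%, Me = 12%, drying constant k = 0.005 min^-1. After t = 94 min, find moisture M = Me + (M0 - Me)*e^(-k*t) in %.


M = Me + (M0 - Me) * e^(-k*t)
  = 12 + (24 - 12) * e^(-0.005*94)
  = 12 + 12 * e^(-0.470)
  = 12 + 12 * 0.62500
  = 12 + 7.5000
  = 19.50%


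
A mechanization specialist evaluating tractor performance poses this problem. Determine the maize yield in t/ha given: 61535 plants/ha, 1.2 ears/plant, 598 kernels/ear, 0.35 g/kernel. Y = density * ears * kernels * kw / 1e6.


Y = density * ears * kernels * kw
  = 61535 * 1.2 * 598 * 0.35 g/ha
  = 15455130.60 g/ha
  = 15455.13 kg/ha = 15.46 t/ha


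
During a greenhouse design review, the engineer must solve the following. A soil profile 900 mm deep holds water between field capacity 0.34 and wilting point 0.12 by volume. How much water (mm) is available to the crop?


AW = (FC - WP) * D
   = (0.34 - 0.12) * 900
   = 0.22 * 900
   = 198 mm


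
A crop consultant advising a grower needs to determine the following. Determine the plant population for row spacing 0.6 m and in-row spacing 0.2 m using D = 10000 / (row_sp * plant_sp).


D = 10000 / (row_sp * plant_sp)
  = 10000 / (0.6 * 0.2)
  = 10000 / 0.1200
  = 83333.33 plants/ha


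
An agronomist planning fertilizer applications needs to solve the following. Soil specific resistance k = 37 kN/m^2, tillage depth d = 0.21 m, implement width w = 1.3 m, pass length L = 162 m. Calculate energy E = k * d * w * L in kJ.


E = k * d * w * L
  = 37 * 0.21 * 1.3 * 162
  = 1636.36 kJ


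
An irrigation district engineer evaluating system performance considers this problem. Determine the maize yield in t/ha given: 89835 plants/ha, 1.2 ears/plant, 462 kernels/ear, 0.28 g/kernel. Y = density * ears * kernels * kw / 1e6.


Y = density * ears * kernels * kw
  = 89835 * 1.2 * 462 * 0.28 g/ha
  = 13945266.72 g/ha
  = 13945.27 kg/ha = 13.95 t/ha


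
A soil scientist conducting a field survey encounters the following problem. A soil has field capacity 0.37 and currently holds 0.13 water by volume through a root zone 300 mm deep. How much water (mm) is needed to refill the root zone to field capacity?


SMD = (FC - theta) * D
    = (0.37 - 0.13) * 300
    = 0.240 * 300
    = 72 mm


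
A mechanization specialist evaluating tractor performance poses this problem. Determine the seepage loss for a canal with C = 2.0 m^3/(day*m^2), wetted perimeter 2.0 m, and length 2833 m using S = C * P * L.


S = C * P * L
  = 2.0 * 2.0 * 2833
  = 11332 m^3/day


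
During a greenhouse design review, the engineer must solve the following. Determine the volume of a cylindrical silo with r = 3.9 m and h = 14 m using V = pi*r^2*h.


V = pi * r^2 * h
  = pi * 3.9^2 * 14
  = pi * 15.21 * 14
  = 668.97 m^3


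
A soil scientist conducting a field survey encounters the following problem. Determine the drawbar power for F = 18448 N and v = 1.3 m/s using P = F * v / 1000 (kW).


P = F * v / 1000
  = 18448 * 1.3 / 1000
  = 23982.40 / 1000
  = 23.98 kW


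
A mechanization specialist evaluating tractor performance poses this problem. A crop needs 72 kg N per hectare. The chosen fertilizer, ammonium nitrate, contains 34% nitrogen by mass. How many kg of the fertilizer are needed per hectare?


Rate = N_required / (N_content / 100)
     = 72 / (34 / 100)
     = 72 / 0.34
     = 211.76 kg/ha


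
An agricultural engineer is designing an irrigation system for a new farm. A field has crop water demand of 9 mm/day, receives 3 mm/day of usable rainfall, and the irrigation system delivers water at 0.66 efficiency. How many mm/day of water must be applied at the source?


IWR = (ETc - Pe) / Ea
    = (9 - 3) / 0.66
    = 6 / 0.66
    = 9.09 mm/day


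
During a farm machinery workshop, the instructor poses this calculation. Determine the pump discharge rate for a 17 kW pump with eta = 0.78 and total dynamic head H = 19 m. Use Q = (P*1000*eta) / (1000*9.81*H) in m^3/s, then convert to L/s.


Q = (P * 1000 * eta) / (rho * g * H)
  = (17 * 1000 * 0.78) / (1000 * 9.81 * 19)
  = 13260 / 186390
  = 0.07114 m^3/s = 71.14 L/s


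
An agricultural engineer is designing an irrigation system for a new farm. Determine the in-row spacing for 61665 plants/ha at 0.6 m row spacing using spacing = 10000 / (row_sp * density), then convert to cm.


spacing = 10000 / (row_sp * density)
        = 10000 / (0.6 * 61665)
        = 10000 / 36999
        = 0.27028 m = 27.03 cm


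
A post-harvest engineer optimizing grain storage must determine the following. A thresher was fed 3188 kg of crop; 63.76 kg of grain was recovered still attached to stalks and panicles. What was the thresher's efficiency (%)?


eta = (total - unthreshed) / total * 100
    = (3188 - 63.76) / 3188 * 100
    = 3124.24 / 3188 * 100
    = 98%


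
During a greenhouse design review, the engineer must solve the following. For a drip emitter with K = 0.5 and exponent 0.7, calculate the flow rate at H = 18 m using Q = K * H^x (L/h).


Q = K * H^x
  = 0.5 * 18^0.7
  = 0.5 * 7.5629
  = 3.78 L/h


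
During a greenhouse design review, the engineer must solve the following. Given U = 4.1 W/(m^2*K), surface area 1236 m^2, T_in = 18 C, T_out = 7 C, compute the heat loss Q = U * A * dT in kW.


dT = 18 - (7) = 11 K
Q = U * A * dT
  = 4.1 * 1236 * 11
  = 55743.60 W = 55.74 kW


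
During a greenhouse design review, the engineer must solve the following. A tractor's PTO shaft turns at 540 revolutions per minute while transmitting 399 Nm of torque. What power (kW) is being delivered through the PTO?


P = 2*pi*n*T / 60000
  = 2*pi * 540 * 399 / 60000
  = 1353775.11 / 60000
  = 22.56 kW


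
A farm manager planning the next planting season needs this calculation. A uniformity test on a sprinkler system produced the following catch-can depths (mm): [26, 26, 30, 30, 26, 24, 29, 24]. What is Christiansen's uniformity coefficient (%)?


xbar = 215 / 8 = 26.875
sum|xi - xbar| = 16.750
CU = 100 * (1 - 16.750 / (8 * 26.875))
   = 100 * (1 - 0.0779)
   = 92.21%


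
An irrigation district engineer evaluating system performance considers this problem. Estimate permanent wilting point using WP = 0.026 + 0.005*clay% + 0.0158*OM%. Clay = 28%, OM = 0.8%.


WP = 0.026 + 0.005*28 + 0.0158*0.8
   = 0.026 + 0.1400 + 0.0126
   = 0.1786


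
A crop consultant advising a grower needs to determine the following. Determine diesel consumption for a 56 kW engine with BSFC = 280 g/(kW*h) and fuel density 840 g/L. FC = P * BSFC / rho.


FC = P * BSFC / rho_fuel
   = 56 * 280 / 840
   = 15680 / 840
   = 18.67 L/h


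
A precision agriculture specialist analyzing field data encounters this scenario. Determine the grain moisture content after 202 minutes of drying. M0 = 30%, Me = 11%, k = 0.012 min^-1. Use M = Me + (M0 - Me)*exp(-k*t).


M = Me + (M0 - Me) * e^(-k*t)
  = 11 + (30 - 11) * e^(-0.012*202)
  = 11 + 19 * e^(-2.424)
  = 11 + 19 * 0.08857
  = 11 + 1.6828
  = 12.68%


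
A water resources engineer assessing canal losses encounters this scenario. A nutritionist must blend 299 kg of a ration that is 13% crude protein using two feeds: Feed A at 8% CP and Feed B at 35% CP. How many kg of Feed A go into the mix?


parts_A = CP_b - target = 35 - 13 = 22
parts_B = target - CP_a = 13 - 8 = 5
total_parts = 22 + 5 = 27
Feed A = 299 * 22 / 27 = 243.63 kg
Feed B = 299 * 5 / 27 = 55.37 kg

243.63 kg


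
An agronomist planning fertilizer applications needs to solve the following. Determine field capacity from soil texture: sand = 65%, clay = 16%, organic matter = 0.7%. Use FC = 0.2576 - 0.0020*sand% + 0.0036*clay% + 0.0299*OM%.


FC = 0.2576 - 0.0020*65 + 0.0036*16 + 0.0299*0.7
   = 0.2576 - 0.1300 + 0.0576 + 0.0209
   = 0.2061


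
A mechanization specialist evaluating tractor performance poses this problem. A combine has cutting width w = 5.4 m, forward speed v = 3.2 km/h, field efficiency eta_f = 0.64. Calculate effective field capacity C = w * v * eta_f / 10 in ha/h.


C = w * v * eta_f / 10
  = 5.4 * 3.2 * 0.64 / 10
  = 11.06 / 10
  = 1.11 ha/h


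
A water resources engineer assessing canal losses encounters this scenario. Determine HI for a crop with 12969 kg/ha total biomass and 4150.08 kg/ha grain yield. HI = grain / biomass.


HI = grain_yield / biomass
   = 4150.08 / 12969
   = 0.32


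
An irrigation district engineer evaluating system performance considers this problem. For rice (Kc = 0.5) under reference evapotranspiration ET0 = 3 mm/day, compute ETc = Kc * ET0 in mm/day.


ETc = Kc * ET0
    = 0.5 * 3
    = 1.50 mm/day


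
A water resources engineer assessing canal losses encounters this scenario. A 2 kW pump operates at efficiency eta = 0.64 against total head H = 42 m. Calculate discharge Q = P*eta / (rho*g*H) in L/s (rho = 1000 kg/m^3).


Q = (P * 1000 * eta) / (rho * g * H)
  = (2 * 1000 * 0.64) / (1000 * 9.81 * 42)
  = 1280 / 412020
  = 0.00311 m^3/s = 3.11 L/s


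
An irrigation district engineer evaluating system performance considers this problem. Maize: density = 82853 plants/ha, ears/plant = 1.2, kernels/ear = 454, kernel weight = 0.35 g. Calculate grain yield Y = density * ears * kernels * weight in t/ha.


Y = density * ears * kernels * kw
  = 82853 * 1.2 * 454 * 0.35 g/ha
  = 15798410.04 g/ha
  = 15798.41 kg/ha = 15.80 t/ha


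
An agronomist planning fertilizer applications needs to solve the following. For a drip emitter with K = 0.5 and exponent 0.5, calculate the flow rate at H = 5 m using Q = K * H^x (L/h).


Q = K * H^x
  = 0.5 * 5^0.5
  = 0.5 * 2.2361
  = 1.12 L/h


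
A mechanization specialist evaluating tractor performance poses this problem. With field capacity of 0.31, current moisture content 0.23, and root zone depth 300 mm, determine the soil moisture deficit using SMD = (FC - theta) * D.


SMD = (FC - theta) * D
    = (0.31 - 0.23) * 300
    = 0.080 * 300
    = 24 mm


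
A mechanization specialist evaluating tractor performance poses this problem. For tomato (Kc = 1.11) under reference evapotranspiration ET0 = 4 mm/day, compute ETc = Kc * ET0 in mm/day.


ETc = Kc * ET0
    = 1.11 * 4
    = 4.44 mm/day


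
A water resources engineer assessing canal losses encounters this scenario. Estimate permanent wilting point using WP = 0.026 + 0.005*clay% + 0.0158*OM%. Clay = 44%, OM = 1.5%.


WP = 0.026 + 0.005*44 + 0.0158*1.5
   = 0.026 + 0.2200 + 0.0237
   = 0.2697


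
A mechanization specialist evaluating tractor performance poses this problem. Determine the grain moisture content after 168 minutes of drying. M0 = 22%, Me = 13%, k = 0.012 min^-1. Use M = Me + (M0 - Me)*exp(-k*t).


M = Me + (M0 - Me) * e^(-k*t)
  = 13 + (22 - 13) * e^(-0.012*168)
  = 13 + 9 * e^(-2.016)
  = 13 + 9 * 0.13319
  = 13 + 1.1987
  = 14.20%


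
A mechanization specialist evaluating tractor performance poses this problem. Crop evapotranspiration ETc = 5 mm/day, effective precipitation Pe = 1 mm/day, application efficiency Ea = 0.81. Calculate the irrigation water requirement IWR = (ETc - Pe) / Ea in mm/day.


IWR = (ETc - Pe) / Ea
    = (5 - 1) / 0.81
    = 4 / 0.81
    = 4.94 mm/day


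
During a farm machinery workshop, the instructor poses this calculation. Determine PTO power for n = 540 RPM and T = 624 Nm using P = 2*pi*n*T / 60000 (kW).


P = 2*pi*n*T / 60000
  = 2*pi * 540 * 624 / 60000
  = 2117182.12 / 60000
  = 35.29 kW


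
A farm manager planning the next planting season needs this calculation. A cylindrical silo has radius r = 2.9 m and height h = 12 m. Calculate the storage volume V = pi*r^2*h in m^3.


V = pi * r^2 * h
  = pi * 2.9^2 * 12
  = pi * 8.41 * 12
  = 317.05 m^3


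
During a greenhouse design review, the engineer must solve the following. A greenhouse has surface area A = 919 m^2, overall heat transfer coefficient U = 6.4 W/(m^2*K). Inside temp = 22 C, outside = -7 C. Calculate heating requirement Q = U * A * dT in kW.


dT = 22 - (-7) = 29 K
Q = U * A * dT
  = 6.4 * 919 * 29
  = 170566.40 W = 170.57 kW


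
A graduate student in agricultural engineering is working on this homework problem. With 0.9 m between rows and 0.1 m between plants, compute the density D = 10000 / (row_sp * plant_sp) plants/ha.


D = 10000 / (row_sp * plant_sp)
  = 10000 / (0.9 * 0.1)
  = 10000 / 0.0900
  = 111111.11 plants/ha


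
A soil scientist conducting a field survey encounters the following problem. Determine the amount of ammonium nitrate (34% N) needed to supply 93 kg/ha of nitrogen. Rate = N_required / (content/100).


Rate = N_required / (N_content / 100)
     = 93 / (34 / 100)
     = 93 / 0.34
     = 273.53 kg/ha


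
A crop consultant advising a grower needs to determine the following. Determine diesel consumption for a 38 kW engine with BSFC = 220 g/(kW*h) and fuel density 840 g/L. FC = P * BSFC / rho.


FC = P * BSFC / rho_fuel
   = 38 * 220 / 840
   = 8360 / 840
   = 9.95 L/h


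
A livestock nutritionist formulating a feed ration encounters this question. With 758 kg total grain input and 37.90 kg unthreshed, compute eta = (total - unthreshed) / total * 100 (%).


eta = (total - unthreshed) / total * 100
    = (758 - 37.90) / 758 * 100
    = 720.10 / 758 * 100
    = 95%


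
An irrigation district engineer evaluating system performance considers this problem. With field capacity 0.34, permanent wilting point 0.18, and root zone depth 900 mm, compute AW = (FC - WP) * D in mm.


AW = (FC - WP) * D
   = (0.34 - 0.18) * 900
   = 0.16 * 900
   = 144 mm


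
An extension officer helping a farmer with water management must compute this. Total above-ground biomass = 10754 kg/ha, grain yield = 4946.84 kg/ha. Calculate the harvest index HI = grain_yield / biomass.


HI = grain_yield / biomass
   = 4946.84 / 10754
   = 0.46


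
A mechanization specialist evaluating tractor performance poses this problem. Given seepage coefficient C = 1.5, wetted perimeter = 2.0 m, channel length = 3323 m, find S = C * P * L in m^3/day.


S = C * P * L
  = 1.5 * 2.0 * 3323
  = 9969 m^3/day


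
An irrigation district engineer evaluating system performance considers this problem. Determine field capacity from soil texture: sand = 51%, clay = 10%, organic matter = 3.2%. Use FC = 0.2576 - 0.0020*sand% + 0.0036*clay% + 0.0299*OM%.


FC = 0.2576 - 0.0020*51 + 0.0036*10 + 0.0299*3.2
   = 0.2576 - 0.1020 + 0.0360 + 0.0957
   = 0.2873


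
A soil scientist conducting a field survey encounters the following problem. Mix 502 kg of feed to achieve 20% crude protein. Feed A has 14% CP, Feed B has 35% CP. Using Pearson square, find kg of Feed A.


parts_A = CP_b - target = 35 - 20 = 15
parts_B = target - CP_a = 20 - 14 = 6
total_parts = 15 + 6 = 21
Feed A = 502 * 15 / 21 = 358.57 kg
Feed B = 502 * 6 / 21 = 143.43 kg

358.57 kg


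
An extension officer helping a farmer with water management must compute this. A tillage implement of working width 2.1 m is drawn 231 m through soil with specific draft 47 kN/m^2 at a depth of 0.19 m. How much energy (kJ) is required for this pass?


E = k * d * w * L
  = 47 * 0.19 * 2.1 * 231
  = 4331.94 kJ


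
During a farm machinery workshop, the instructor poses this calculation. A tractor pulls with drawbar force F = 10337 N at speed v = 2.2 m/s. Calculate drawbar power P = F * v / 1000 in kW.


P = F * v / 1000
  = 10337 * 2.2 / 1000
  = 22741.40 / 1000
  = 22.74 kW


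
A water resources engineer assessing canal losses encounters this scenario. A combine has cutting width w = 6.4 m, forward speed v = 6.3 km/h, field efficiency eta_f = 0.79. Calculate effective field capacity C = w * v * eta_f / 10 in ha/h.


C = w * v * eta_f / 10
  = 6.4 * 6.3 * 0.79 / 10
  = 31.85 / 10
  = 3.19 ha/h


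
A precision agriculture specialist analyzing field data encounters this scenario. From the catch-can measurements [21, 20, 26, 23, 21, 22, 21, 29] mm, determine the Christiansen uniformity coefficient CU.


xbar = 183 / 8 = 22.875
sum|xi - xbar| = 18.750
CU = 100 * (1 - 18.750 / (8 * 22.875))
   = 100 * (1 - 0.1025)
   = 89.75%


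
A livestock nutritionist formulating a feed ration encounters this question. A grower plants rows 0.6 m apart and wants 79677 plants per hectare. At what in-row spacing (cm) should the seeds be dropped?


spacing = 10000 / (row_sp * density)
        = 10000 / (0.6 * 79677)
        = 10000 / 47806.20
        = 0.20918 m = 20.92 cm


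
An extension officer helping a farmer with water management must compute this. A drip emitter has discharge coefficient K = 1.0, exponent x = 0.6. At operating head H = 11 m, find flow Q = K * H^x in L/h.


Q = K * H^x
  = 1.0 * 11^0.6
  = 1.0 * 4.2154
  = 4.22 L/h


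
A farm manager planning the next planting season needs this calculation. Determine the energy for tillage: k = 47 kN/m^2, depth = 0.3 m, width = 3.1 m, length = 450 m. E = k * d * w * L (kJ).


E = k * d * w * L
  = 47 * 0.3 * 3.1 * 450
  = 19669.50 kJ


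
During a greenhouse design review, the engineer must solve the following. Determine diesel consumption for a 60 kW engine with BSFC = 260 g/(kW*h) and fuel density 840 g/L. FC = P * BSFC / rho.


FC = P * BSFC / rho_fuel
   = 60 * 260 / 840
   = 15600 / 840
   = 18.57 L/h


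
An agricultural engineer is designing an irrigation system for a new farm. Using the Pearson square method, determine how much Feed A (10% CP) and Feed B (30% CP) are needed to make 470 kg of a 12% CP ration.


parts_A = CP_b - target = 30 - 12 = 18
parts_B = target - CP_a = 12 - 10 = 2
total_parts = 18 + 2 = 20
Feed A = 470 * 18 / 20 = 423 kg
Feed B = 470 * 2 / 20 = 47 kg

423 kg


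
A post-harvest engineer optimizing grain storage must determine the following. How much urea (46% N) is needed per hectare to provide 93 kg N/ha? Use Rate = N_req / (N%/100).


Rate = N_required / (N_content / 100)
     = 93 / (46 / 100)
     = 93 / 0.46
     = 202.17 kg/ha


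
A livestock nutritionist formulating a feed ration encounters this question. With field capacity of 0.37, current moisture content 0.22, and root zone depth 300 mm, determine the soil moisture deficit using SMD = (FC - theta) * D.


SMD = (FC - theta) * D
    = (0.37 - 0.22) * 300
    = 0.150 * 300
    = 45 mm


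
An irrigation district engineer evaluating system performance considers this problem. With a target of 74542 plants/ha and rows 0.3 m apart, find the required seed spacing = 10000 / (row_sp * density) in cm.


spacing = 10000 / (row_sp * density)
        = 10000 / (0.3 * 74542)
        = 10000 / 22362.60
        = 0.44718 m = 44.72 cm


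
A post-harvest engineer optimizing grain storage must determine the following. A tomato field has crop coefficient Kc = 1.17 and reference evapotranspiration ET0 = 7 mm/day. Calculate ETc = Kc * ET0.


ETc = Kc * ET0
    = 1.17 * 7
    = 8.19 mm/day


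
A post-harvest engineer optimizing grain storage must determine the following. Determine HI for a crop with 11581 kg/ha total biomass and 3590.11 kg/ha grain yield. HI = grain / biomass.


HI = grain_yield / biomass
   = 3590.11 / 11581
   = 0.31


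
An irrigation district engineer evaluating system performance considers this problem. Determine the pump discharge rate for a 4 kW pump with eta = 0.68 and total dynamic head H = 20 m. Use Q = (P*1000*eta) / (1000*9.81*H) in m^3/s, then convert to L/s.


Q = (P * 1000 * eta) / (rho * g * H)
  = (4 * 1000 * 0.68) / (1000 * 9.81 * 20)
  = 2720 / 196200
  = 0.01386 m^3/s = 13.86 L/s


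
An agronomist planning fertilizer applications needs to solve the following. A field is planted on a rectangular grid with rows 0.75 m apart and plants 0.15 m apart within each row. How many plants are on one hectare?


D = 10000 / (row_sp * plant_sp)
  = 10000 / (0.75 * 0.15)
  = 10000 / 0.1125
  = 88888.89 plants/ha


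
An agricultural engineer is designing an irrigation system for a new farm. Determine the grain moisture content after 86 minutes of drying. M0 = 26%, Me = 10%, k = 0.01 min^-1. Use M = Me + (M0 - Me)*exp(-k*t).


M = Me + (M0 - Me) * e^(-k*t)
  = 10 + (26 - 10) * e^(-0.01*86)
  = 10 + 16 * e^(-0.860)
  = 10 + 16 * 0.42316
  = 10 + 6.7706
  = 16.77%


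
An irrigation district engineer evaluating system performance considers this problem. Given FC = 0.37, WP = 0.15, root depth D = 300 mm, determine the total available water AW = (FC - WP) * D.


AW = (FC - WP) * D
   = (0.37 - 0.15) * 300
   = 0.22 * 300
   = 66 mm


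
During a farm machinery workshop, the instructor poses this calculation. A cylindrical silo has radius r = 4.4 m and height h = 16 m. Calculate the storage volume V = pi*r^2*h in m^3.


V = pi * r^2 * h
  = pi * 4.4^2 * 16
  = pi * 19.36 * 16
  = 973.14 m^3


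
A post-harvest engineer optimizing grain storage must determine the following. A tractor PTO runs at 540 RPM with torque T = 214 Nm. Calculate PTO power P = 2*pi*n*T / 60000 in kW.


P = 2*pi*n*T / 60000
  = 2*pi * 540 * 214 / 60000
  = 726084.89 / 60000
  = 12.10 kW


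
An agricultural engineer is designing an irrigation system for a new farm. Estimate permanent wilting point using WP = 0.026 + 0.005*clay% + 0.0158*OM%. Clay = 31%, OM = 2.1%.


WP = 0.026 + 0.005*31 + 0.0158*2.1
   = 0.026 + 0.1550 + 0.0332
   = 0.2142


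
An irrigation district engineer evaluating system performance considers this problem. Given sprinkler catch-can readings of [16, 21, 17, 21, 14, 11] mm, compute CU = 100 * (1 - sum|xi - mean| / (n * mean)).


xbar = 100 / 6 = 16.667
sum|xi - xbar| = 18
CU = 100 * (1 - 18 / (6 * 16.667))
   = 100 * (1 - 0.1800)
   = 82%


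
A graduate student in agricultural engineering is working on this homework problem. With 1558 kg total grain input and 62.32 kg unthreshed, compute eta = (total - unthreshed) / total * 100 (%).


eta = (total - unthreshed) / total * 100
    = (1558 - 62.32) / 1558 * 100
    = 1495.68 / 1558 * 100
    = 96%


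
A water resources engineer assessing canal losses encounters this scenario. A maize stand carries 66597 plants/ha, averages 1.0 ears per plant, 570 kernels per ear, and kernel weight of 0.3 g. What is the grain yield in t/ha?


Y = density * ears * kernels * kw
  = 66597 * 1.0 * 570 * 0.3 g/ha
  = 11388087 g/ha
  = 11388.09 kg/ha = 11.39 t/ha


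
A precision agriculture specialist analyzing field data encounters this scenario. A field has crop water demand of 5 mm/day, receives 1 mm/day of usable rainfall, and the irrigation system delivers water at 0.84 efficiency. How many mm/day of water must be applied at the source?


IWR = (ETc - Pe) / Ea
    = (5 - 1) / 0.84
    = 4 / 0.84
    = 4.76 mm/day


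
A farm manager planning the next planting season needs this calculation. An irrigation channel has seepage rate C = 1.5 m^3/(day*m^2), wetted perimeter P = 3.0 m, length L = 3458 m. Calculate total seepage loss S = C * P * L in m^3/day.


S = C * P * L
  = 1.5 * 3.0 * 3458
  = 15561 m^3/day


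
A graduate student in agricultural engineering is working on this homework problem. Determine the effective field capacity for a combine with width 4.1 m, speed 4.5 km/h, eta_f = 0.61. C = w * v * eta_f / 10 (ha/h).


C = w * v * eta_f / 10
  = 4.1 * 4.5 * 0.61 / 10
  = 11.25 / 10
  = 1.13 ha/h


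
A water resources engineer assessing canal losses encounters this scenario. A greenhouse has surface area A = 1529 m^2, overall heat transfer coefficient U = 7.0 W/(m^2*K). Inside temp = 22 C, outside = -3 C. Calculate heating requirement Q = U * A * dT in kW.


dT = 22 - (-3) = 25 K
Q = U * A * dT
  = 7.0 * 1529 * 25
  = 267575 W = 267.58 kW


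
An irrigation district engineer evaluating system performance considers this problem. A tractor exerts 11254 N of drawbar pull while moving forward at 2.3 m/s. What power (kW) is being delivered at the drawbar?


P = F * v / 1000
  = 11254 * 2.3 / 1000
  = 25884.20 / 1000
  = 25.88 kW


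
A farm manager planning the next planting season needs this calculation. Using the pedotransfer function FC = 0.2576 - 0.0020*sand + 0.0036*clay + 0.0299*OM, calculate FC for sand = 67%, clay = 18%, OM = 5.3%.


FC = 0.2576 - 0.0020*67 + 0.0036*18 + 0.0299*5.3
   = 0.2576 - 0.1340 + 0.0648 + 0.1585
   = 0.3469


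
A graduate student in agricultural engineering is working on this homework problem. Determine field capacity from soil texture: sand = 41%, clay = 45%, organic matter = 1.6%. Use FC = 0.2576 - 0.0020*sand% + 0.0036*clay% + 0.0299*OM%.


FC = 0.2576 - 0.0020*41 + 0.0036*45 + 0.0299*1.6
   = 0.2576 - 0.0820 + 0.1620 + 0.0478
   = 0.3854


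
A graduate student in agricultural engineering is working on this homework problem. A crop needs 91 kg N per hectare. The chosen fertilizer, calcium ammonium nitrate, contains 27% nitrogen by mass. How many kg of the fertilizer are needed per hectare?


Rate = N_required / (N_content / 100)
     = 91 / (27 / 100)
     = 91 / 0.27
     = 337.04 kg/ha


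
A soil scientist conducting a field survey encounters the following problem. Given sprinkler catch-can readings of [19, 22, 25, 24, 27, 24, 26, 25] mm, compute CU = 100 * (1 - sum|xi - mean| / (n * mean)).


xbar = 192 / 8 = 24
sum|xi - xbar| = 14
CU = 100 * (1 - 14 / (8 * 24))
   = 100 * (1 - 0.0729)
   = 92.71%


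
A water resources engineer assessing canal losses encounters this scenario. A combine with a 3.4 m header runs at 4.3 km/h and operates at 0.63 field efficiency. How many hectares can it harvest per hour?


C = w * v * eta_f / 10
  = 3.4 * 4.3 * 0.63 / 10
  = 9.21 / 10
  = 0.92 ha/h


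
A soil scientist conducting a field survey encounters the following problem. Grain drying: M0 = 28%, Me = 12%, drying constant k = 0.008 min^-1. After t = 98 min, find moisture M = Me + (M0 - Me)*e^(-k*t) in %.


M = Me + (M0 - Me) * e^(-k*t)
  = 12 + (28 - 12) * e^(-0.008*98)
  = 12 + 16 * e^(-0.784)
  = 12 + 16 * 0.45658
  = 12 + 7.3052
  = 19.31%


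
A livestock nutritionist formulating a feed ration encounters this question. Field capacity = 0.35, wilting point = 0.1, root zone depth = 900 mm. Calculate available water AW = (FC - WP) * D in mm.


AW = (FC - WP) * D
   = (0.35 - 0.1) * 900
   = 0.25 * 900
   = 225 mm


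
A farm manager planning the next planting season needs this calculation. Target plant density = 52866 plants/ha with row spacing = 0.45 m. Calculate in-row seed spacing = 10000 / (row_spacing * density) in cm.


spacing = 10000 / (row_sp * density)
        = 10000 / (0.45 * 52866)
        = 10000 / 23789.70
        = 0.42035 m = 42.03 cm


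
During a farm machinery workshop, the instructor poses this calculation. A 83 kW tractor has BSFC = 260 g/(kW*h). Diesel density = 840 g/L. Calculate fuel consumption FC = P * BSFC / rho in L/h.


FC = P * BSFC / rho_fuel
   = 83 * 260 / 840
   = 21580 / 840
   = 25.69 L/h


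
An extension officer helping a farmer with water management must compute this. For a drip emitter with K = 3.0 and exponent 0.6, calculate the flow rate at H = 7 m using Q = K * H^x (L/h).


Q = K * H^x
  = 3.0 * 7^0.6
  = 3.0 * 3.2141
  = 9.64 L/h


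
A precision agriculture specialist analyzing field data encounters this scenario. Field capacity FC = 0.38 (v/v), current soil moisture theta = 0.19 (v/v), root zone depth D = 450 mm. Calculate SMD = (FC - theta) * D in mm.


SMD = (FC - theta) * D
    = (0.38 - 0.19) * 450
    = 0.190 * 450
    = 85.50 mm


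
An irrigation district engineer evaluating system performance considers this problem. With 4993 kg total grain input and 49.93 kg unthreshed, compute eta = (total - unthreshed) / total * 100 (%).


eta = (total - unthreshed) / total * 100
    = (4993 - 49.93) / 4993 * 100
    = 4943.07 / 4993 * 100
    = 99%


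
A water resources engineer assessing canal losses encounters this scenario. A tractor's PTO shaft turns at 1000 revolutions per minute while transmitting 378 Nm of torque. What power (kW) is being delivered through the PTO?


P = 2*pi*n*T / 60000
  = 2*pi * 1000 * 378 / 60000
  = 2375044.05 / 60000
  = 39.58 kW


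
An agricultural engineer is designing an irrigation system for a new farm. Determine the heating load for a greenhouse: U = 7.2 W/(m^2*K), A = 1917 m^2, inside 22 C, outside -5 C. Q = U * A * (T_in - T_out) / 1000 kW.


dT = 22 - (-5) = 27 K
Q = U * A * dT
  = 7.2 * 1917 * 27
  = 372664.80 W = 372.66 kW


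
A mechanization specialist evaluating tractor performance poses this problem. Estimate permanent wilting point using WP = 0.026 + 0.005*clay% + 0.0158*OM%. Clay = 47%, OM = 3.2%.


WP = 0.026 + 0.005*47 + 0.0158*3.2
   = 0.026 + 0.2350 + 0.0506
   = 0.3116


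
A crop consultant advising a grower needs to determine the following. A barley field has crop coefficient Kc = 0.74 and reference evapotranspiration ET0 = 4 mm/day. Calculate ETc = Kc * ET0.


ETc = Kc * ET0
    = 0.74 * 4
    = 2.96 mm/day


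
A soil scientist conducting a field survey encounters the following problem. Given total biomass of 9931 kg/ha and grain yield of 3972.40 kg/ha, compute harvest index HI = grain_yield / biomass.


HI = grain_yield / biomass
   = 3972.40 / 9931
   = 0.40


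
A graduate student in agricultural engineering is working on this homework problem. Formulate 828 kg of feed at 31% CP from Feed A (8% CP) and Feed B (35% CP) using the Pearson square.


parts_A = CP_b - target = 35 - 31 = 4
parts_B = target - CP_a = 31 - 8 = 23
total_parts = 4 + 23 = 27
Feed A = 828 * 4 / 27 = 122.67 kg
Feed B = 828 * 23 / 27 = 705.33 kg

122.67 kg


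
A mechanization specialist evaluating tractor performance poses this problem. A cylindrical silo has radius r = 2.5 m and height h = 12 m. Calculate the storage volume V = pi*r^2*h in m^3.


V = pi * r^2 * h
  = pi * 2.5^2 * 12
  = pi * 6.25 * 12
  = 235.62 m^3


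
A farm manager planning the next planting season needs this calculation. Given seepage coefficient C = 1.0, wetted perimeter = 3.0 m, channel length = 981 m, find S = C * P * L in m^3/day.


S = C * P * L
  = 1.0 * 3.0 * 981
  = 2943 m^3/day


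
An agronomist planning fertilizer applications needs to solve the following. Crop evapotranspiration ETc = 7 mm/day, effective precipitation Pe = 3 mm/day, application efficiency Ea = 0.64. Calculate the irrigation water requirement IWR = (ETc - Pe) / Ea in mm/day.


IWR = (ETc - Pe) / Ea
    = (7 - 3) / 0.64
    = 4 / 0.64
    = 6.25 mm/day


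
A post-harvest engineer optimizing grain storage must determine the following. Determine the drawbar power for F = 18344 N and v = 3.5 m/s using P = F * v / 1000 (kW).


P = F * v / 1000
  = 18344 * 3.5 / 1000
  = 64204 / 1000
  = 64.20 kW


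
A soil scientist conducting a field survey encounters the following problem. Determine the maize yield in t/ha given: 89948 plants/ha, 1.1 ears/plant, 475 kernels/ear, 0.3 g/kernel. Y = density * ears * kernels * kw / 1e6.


Y = density * ears * kernels * kw
  = 89948 * 1.1 * 475 * 0.3 g/ha
  = 14099349 g/ha
  = 14099.35 kg/ha = 14.10 t/ha


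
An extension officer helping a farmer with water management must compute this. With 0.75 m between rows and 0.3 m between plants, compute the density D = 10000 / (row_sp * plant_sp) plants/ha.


D = 10000 / (row_sp * plant_sp)
  = 10000 / (0.75 * 0.3)
  = 10000 / 0.2250
  = 44444.44 plants/ha


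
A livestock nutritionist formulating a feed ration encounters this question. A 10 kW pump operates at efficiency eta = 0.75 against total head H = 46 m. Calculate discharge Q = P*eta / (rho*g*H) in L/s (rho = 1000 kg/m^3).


Q = (P * 1000 * eta) / (rho * g * H)
  = (10 * 1000 * 0.75) / (1000 * 9.81 * 46)
  = 7500 / 451260
  = 0.01662 m^3/s = 16.62 L/s


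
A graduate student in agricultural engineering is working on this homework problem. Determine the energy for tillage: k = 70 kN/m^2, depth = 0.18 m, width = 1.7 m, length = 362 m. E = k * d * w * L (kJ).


E = k * d * w * L
  = 70 * 0.18 * 1.7 * 362
  = 7754.04 kJ


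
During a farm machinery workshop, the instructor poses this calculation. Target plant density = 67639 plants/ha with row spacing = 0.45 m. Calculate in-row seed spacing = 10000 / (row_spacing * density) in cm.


spacing = 10000 / (row_sp * density)
        = 10000 / (0.45 * 67639)
        = 10000 / 30437.55
        = 0.32854 m = 32.85 cm


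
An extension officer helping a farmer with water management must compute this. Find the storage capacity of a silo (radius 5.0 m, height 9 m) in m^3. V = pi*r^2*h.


V = pi * r^2 * h
  = pi * 5.0^2 * 9
  = pi * 25 * 9
  = 706.86 m^3


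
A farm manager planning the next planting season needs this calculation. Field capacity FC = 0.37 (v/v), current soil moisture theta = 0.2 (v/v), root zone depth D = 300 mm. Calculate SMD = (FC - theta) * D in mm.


SMD = (FC - theta) * D
    = (0.37 - 0.2) * 300
    = 0.170 * 300
    = 51 mm


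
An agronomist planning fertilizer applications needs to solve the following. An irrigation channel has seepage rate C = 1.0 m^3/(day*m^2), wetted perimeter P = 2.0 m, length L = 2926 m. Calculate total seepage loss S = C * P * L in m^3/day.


S = C * P * L
  = 1.0 * 2.0 * 2926
  = 5852 m^3/day


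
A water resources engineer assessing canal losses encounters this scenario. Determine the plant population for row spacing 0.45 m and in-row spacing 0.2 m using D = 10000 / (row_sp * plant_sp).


D = 10000 / (row_sp * plant_sp)
  = 10000 / (0.45 * 0.2)
  = 10000 / 0.0900
  = 111111.11 plants/ha


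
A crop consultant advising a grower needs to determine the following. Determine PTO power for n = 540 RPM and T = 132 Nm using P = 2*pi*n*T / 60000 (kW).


P = 2*pi*n*T / 60000
  = 2*pi * 540 * 132 / 60000
  = 447865.45 / 60000
  = 7.46 kW


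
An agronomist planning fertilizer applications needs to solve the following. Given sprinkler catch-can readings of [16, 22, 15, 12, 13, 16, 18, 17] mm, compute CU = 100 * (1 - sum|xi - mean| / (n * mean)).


xbar = 129 / 8 = 16.125
sum|xi - xbar| = 17.250
CU = 100 * (1 - 17.250 / (8 * 16.125))
   = 100 * (1 - 0.1337)
   = 86.63%


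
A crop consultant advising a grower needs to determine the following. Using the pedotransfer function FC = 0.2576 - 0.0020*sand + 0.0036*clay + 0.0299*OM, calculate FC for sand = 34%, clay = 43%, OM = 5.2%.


FC = 0.2576 - 0.0020*34 + 0.0036*43 + 0.0299*5.2
   = 0.2576 - 0.0680 + 0.1548 + 0.1555
   = 0.4999


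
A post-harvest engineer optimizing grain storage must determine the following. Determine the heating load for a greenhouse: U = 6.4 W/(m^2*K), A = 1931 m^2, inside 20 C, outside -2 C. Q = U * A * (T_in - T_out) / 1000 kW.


dT = 20 - (-2) = 22 K
Q = U * A * dT
  = 6.4 * 1931 * 22
  = 271884.80 W = 271.88 kW


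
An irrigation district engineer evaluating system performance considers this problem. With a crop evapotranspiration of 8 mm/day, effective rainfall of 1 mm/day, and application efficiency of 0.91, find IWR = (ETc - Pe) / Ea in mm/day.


IWR = (ETc - Pe) / Ea
    = (8 - 1) / 0.91
    = 7 / 0.91
    = 7.69 mm/day


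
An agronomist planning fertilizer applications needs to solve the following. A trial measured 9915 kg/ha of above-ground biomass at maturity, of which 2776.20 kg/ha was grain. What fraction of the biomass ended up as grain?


HI = grain_yield / biomass
   = 2776.20 / 9915
   = 0.28


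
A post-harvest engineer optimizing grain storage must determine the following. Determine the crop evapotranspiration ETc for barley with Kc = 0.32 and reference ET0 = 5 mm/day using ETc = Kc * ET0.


ETc = Kc * ET0
    = 0.32 * 5
    = 1.60 mm/day


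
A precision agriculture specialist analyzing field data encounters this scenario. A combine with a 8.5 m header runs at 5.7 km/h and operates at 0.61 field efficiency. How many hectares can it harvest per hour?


C = w * v * eta_f / 10
  = 8.5 * 5.7 * 0.61 / 10
  = 29.55 / 10
  = 2.96 ha/h
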